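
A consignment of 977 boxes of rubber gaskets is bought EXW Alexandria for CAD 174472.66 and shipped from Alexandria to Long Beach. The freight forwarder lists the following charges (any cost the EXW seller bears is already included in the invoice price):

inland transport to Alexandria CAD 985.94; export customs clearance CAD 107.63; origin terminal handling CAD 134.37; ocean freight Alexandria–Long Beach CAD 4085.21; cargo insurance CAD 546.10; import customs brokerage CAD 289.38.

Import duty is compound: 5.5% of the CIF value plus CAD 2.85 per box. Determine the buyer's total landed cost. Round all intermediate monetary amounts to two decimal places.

Total landed cost: CAD 193324.00

EXW: the seller makes goods available at their premises; the buyer bears all onward costs.
CIF value = EXW price + inland to port + export clearance + origin terminal + freight + insurance = 174472.66 + 985.94 + 107.63 + 134.37 + 4085.21 + 546.10 = 180331.91
Ad valorem component: 180331.91 × 5.5% = 9918.26
Specific component: 977 × 2.85 = 2784.45
Import duty = 9918.26 + 2784.45 = 12702.71
Buyer bears: inland to port 985.94 + export clearance 107.63 + origin terminal 134.37 + freight 4085.21 + insurance 546.10 + brokerage 289.38 + duty 12702.71 = 18851.34
Landed cost = invoice 174472.66 + 18851.34 = 193324.00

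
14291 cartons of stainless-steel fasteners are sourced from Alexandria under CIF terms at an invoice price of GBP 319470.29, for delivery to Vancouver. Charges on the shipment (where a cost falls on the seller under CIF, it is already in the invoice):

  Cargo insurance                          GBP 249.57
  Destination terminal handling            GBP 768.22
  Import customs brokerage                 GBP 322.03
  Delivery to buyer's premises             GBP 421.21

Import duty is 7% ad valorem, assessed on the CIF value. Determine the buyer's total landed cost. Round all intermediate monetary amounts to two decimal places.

CIF: the seller pays costs through ocean freight and marine insurance to the destination port.
Already in the invoice (seller's account under CIF): insurance — exclude.
The CIF price already equals the CIF value: 319470.29
Import duty = 319470.29 × 7% = 22362.92
Buyer bears: destination terminal 768.22 + brokerage 322.03 + delivery 421.21 + duty 22362.92 = 23874.38
Landed cost = invoice 319470.29 + 23874.38 = 343344.67

Total landed cost: GBP 343344.67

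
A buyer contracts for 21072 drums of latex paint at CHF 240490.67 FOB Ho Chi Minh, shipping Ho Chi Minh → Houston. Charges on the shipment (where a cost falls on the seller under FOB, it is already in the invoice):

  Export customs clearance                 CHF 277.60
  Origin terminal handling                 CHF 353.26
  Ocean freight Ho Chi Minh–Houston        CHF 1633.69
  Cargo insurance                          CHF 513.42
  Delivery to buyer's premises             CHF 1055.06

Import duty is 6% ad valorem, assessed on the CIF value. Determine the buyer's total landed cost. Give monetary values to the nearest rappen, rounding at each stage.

Total landed cost: CHF 258251.11

FOB: the seller bears costs until goods are on board at the origin port; the buyer bears freight, insurance and all costs thereafter.
Already in the invoice (seller's account under FOB): export clearance, origin terminal — exclude.
CIF value = FOB price + freight + insurance = 240490.67 + 1633.69 + 513.42 = 242637.78
Import duty = 242637.78 × 6% = 14558.27
Buyer bears: freight 1633.69 + insurance 513.42 + delivery 1055.06 + duty 14558.27 = 17760.44
Landed cost = invoice 240490.67 + 17760.44 = 258251.11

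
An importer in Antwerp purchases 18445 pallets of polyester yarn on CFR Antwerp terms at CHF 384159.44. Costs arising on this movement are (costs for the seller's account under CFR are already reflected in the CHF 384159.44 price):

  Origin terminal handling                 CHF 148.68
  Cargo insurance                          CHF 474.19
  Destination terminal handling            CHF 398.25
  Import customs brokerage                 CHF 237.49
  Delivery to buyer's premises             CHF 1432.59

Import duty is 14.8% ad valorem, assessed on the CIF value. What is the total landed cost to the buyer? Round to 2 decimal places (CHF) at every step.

CFR: the seller pays costs through ocean freight to the destination port, but not insurance.
Already in the invoice (seller's account under CFR): origin terminal — exclude.
CIF value = CFR price + insurance = 384159.44 + 474.19 = 384633.63
Import duty = 384633.63 × 14.8% = 56925.78
Buyer bears: insurance 474.19 + destination terminal 398.25 + brokerage 237.49 + delivery 1432.59 + duty 56925.78 = 59468.30
Landed cost = invoice 384159.44 + 59468.30 = 443627.74

Total landed cost: CHF 443627.74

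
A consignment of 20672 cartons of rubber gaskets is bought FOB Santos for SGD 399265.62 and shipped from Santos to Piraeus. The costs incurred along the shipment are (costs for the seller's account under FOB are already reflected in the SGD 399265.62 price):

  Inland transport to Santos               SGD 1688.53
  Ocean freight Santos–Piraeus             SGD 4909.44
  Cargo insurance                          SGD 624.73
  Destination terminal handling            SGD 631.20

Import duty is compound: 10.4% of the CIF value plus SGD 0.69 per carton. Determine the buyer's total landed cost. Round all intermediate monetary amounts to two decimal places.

Total landed cost: SGD 461793.85

FOB: the seller bears costs until goods are on board at the origin port; the buyer bears freight, insurance and all costs thereafter.
Already in the invoice (seller's account under FOB): inland to port — exclude.
CIF value = FOB price + freight + insurance = 399265.62 + 4909.44 + 624.73 = 404799.79
Ad valorem component: 404799.79 × 10.4% = 42099.18
Specific component: 20672 × 0.69 = 14263.68
Import duty = 42099.18 + 14263.68 = 56362.86
Buyer bears: freight 4909.44 + insurance 624.73 + destination terminal 631.20 + duty 56362.86 = 62528.23
Landed cost = invoice 399265.62 + 62528.23 = 461793.85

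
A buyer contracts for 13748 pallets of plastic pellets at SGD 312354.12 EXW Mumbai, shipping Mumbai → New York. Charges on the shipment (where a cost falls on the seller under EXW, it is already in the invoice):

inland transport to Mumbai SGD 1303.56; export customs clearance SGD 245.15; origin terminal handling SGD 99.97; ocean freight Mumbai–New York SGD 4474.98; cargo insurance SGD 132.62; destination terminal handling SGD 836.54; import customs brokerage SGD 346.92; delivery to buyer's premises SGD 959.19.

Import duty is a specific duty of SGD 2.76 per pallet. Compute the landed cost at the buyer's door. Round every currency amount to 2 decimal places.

EXW: the seller makes goods available at their premises; the buyer bears all onward costs.
CIF value = EXW price + inland to port + export clearance + origin terminal + freight + insurance = 312354.12 + 1303.56 + 245.15 + 99.97 + 4474.98 + 132.62 = 318610.40
Import duty = 13748 × 2.76 = 37944.48
Buyer bears: inland to port 1303.56 + export clearance 245.15 + origin terminal 99.97 + freight 4474.98 + insurance 132.62 + destination terminal 836.54 + brokerage 346.92 + delivery 959.19 + duty 37944.48 = 46343.41
Landed cost = invoice 312354.12 + 46343.41 = 358697.53

Total landed cost: SGD 358697.53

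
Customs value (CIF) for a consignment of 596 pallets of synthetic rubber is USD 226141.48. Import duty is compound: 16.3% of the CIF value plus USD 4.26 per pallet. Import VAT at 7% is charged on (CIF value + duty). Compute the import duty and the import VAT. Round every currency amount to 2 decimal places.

Ad valorem component: 226141.48 × 16.3% = 36861.06
Specific component: 596 × 4.26 = 2538.96
Import duty = 36861.06 + 2538.96 = 39400.02
VAT base = CIF + duty = 226141.48 + 39400.02 = 265541.50
Import VAT = 265541.50 × 7% = 18587.91

Import duty: USD 39400.02; import VAT: USD 18587.91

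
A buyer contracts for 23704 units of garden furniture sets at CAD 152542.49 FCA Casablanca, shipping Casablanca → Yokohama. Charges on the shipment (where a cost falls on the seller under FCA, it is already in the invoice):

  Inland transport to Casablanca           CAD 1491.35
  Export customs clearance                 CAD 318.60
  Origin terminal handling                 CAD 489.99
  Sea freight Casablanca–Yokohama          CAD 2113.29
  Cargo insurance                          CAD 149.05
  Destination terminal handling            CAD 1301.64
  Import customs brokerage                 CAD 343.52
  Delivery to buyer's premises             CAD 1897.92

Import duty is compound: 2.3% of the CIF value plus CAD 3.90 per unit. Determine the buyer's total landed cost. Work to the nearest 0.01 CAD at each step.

FCA: the seller delivers export-cleared goods to the carrier; the buyer bears costs from that point.
Already in the invoice (seller's account under FCA): inland to port, export clearance — exclude.
CIF value = FCA price + origin terminal + freight + insurance = 152542.49 + 489.99 + 2113.29 + 149.05 = 155294.82
Ad valorem component: 155294.82 × 2.3% = 3571.78
Specific component: 23704 × 3.90 = 92445.60
Import duty = 3571.78 + 92445.60 = 96017.38
Buyer bears: origin terminal 489.99 + freight 2113.29 + insurance 149.05 + destination terminal 1301.64 + brokerage 343.52 + delivery 1897.92 + duty 96017.38 = 102312.79
Landed cost = invoice 152542.49 + 102312.79 = 254855.28

Total landed cost: CAD 254855.28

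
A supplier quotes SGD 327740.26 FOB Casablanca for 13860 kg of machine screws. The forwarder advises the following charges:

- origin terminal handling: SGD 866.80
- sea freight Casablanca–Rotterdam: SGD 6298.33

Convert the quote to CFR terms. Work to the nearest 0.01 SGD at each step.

CFR price: SGD 334038.59

Not relevant to the conversion: origin terminal — on the seller under both FOB and CFR; already in the FOB price and stays in the CFR price.
From FOB to CFR, the seller additionally bears: freight.
CFR price = 327740.26 + 6298.33 = 334038.59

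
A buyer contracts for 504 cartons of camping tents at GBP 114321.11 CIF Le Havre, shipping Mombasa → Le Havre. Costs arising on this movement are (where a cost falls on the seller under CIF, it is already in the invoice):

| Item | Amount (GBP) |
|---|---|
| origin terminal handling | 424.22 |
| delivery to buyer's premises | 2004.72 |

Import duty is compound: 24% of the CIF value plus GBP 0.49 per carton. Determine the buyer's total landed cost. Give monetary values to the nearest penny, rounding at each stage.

Total landed cost: GBP 144009.86

CIF: the seller pays costs through ocean freight and marine insurance to the destination port.
Already in the invoice (seller's account under CIF): origin terminal — exclude.
The CIF price already equals the CIF value: 114321.11
Ad valorem component: 114321.11 × 24% = 27437.07
Specific component: 504 × 0.49 = 246.96
Import duty = 27437.07 + 246.96 = 27684.03
Buyer bears: delivery 2004.72 + duty 27684.03 = 29688.75
Landed cost = invoice 114321.11 + 29688.75 = 144009.86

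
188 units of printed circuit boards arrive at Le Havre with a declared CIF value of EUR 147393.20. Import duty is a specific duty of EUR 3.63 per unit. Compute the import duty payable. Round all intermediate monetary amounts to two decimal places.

Import duty = 188 × 3.63 = 682.44

Import duty: EUR 682.44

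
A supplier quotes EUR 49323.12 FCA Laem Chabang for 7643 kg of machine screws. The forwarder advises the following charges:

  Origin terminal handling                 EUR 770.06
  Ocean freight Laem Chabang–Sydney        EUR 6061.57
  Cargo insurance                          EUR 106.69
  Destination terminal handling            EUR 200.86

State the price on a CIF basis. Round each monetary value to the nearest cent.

CIF price: EUR 56261.44

Not relevant to the conversion: destination terminal — on the buyer under both terms; not part of either seller's price.
From FCA to CIF, the seller additionally bears: origin terminal, freight, insurance.
CIF price = 49323.12 + 770.06 + 6061.57 + 106.69 = 56261.44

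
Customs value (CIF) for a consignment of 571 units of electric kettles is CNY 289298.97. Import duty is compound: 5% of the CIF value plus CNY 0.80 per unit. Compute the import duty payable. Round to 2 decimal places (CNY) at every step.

Ad valorem component: 289298.97 × 5% = 14464.95
Specific component: 571 × 0.80 = 456.80
Import duty = 14464.95 + 456.80 = 14921.75

Import duty: CNY 14921.75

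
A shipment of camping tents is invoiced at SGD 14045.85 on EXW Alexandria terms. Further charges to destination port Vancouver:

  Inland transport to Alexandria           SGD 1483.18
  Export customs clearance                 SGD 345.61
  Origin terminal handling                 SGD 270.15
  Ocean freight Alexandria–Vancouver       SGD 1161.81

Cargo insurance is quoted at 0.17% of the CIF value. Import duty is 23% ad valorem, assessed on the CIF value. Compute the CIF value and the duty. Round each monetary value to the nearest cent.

CIF value: SGD 17336.07; import duty: SGD 3987.30

Let C be the CIF value. C = EXW price + pre-shipment costs + freight + 0.17% × C
C − 0.17% × C = 14045.85 + 1483.18 + 345.61 + 270.15 + 1161.81
0.9983 × C = 17306.60
C = 17306.60 / 0.9983 = 17336.07
Insurance premium = 0.17% × 17336.07 = 29.47
Import duty = 17336.07 × 23% = 3987.30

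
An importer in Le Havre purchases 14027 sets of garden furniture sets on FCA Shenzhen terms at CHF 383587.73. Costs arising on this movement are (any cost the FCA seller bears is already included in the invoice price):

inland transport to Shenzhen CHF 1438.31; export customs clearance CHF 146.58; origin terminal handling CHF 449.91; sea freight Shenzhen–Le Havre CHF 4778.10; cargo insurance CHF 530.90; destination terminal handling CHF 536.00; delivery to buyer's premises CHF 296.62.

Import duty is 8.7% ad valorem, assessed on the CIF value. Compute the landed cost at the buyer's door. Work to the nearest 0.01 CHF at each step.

Total landed cost: CHF 424052.42

FCA: the seller delivers export-cleared goods to the carrier; the buyer bears costs from that point.
Already in the invoice (seller's account under FCA): inland to port, export clearance — exclude.
CIF value = FCA price + origin terminal + freight + insurance = 383587.73 + 449.91 + 4778.10 + 530.90 = 389346.64
Import duty = 389346.64 × 8.7% = 33873.16
Buyer bears: origin terminal 449.91 + freight 4778.10 + insurance 530.90 + destination terminal 536.00 + delivery 296.62 + duty 33873.16 = 40464.69
Landed cost = invoice 383587.73 + 40464.69 = 424052.42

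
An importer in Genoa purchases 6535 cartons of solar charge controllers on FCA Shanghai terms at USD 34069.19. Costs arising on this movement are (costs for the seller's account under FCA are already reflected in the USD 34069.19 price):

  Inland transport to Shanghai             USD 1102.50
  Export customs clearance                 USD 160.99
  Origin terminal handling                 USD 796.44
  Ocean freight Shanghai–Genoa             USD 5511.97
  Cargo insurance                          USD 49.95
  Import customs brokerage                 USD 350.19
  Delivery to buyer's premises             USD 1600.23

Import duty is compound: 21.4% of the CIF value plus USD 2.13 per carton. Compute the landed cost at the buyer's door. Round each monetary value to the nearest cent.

FCA: the seller delivers export-cleared goods to the carrier; the buyer bears costs from that point.
Already in the invoice (seller's account under FCA): inland to port, export clearance — exclude.
CIF value = FCA price + origin terminal + freight + insurance = 34069.19 + 796.44 + 5511.97 + 49.95 = 40427.55
Ad valorem component: 40427.55 × 21.4% = 8651.50
Specific component: 6535 × 2.13 = 13919.55
Import duty = 8651.50 + 13919.55 = 22571.05
Buyer bears: origin terminal 796.44 + freight 5511.97 + insurance 49.95 + brokerage 350.19 + delivery 1600.23 + duty 22571.05 = 30879.83
Landed cost = invoice 34069.19 + 30879.83 = 64949.02

Total landed cost: USD 64949.02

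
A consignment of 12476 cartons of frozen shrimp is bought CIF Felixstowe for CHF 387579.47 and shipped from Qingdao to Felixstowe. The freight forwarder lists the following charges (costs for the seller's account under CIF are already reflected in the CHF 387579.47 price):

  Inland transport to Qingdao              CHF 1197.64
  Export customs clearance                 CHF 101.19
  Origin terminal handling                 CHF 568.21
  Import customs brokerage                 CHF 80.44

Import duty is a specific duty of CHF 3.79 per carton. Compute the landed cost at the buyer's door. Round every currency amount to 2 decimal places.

Total landed cost: CHF 434943.95

CIF: the seller pays costs through ocean freight and marine insurance to the destination port.
Already in the invoice (seller's account under CIF): inland to port, export clearance, origin terminal — exclude.
The CIF price already equals the CIF value: 387579.47
Import duty = 12476 × 3.79 = 47284.04
Buyer bears: brokerage 80.44 + duty 47284.04 = 47364.48
Landed cost = invoice 387579.47 + 47364.48 = 434943.95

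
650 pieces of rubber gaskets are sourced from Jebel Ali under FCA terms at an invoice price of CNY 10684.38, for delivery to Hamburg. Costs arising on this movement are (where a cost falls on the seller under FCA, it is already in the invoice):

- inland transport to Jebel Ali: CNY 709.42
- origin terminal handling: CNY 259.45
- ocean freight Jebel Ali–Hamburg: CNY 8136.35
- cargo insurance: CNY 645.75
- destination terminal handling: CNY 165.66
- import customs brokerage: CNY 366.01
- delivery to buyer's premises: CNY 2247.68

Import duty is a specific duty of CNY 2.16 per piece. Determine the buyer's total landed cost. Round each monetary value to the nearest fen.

Total landed cost: CNY 23909.28

FCA: the seller delivers export-cleared goods to the carrier; the buyer bears costs from that point.
Already in the invoice (seller's account under FCA): inland to port — exclude.
CIF value = FCA price + origin terminal + freight + insurance = 10684.38 + 259.45 + 8136.35 + 645.75 = 19725.93
Import duty = 650 × 2.16 = 1404.00
Buyer bears: origin terminal 259.45 + freight 8136.35 + insurance 645.75 + destination terminal 165.66 + brokerage 366.01 + delivery 2247.68 + duty 1404.00 = 13224.90
Landed cost = invoice 10684.38 + 13224.90 = 23909.28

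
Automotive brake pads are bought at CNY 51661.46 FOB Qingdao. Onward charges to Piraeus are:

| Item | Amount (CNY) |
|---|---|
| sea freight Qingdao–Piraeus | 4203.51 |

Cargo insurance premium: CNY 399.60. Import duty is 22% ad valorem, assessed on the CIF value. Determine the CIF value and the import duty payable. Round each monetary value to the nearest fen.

CIF = FOB price + freight + insurance
CIF = 51661.46 + 4203.51 + 399.60 = 56264.57
Import duty = 56264.57 × 22% = 12378.21

CIF value: CNY 56264.57; import duty: CNY 12378.21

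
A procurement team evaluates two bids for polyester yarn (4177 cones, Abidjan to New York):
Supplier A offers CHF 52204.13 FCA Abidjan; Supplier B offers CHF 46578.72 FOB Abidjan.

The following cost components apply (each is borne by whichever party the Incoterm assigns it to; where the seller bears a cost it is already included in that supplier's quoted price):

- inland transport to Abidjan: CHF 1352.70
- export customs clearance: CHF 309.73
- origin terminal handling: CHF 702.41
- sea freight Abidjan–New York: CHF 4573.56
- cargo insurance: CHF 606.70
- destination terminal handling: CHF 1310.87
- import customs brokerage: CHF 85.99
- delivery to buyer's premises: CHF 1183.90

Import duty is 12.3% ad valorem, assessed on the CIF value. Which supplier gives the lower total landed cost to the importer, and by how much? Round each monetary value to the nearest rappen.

Supplier A (FCA):
CIF value = FCA price + origin terminal + freight + insurance = 52204.13 + 702.41 + 4573.56 + 606.70 = 58086.80
Import duty = 58086.80 × 12.3% = 7144.68
Buyer bears (A): 702.41 + 4573.56 + 606.70 + 1310.87 + 85.99 + 1183.90 = 8463.43
Landed cost (A) = invoice 52204.13 + 8463.43 + duty 7144.68 = 67812.24
Supplier B (FOB):
CIF value = FOB price + freight + insurance = 46578.72 + 4573.56 + 606.70 = 51758.98
Import duty = 51758.98 × 12.3% = 6366.35
Buyer bears (B): 4573.56 + 606.70 + 1310.87 + 85.99 + 1183.90 = 7761.02
Landed cost (B) = invoice 46578.72 + 7761.02 + duty 6366.35 = 60706.09
Difference = |67812.24 − 60706.09| = 7106.15

Supplier B is cheaper by CHF 7106.15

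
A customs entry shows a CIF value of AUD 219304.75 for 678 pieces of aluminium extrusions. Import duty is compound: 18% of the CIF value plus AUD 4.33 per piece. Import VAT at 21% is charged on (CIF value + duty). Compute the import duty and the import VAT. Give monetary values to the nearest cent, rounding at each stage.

Import duty: AUD 42410.60; import VAT: AUD 54960.22

Ad valorem component: 219304.75 × 18% = 39474.86
Specific component: 678 × 4.33 = 2935.74
Import duty = 39474.86 + 2935.74 = 42410.60
VAT base = CIF + duty = 219304.75 + 42410.60 = 261715.35
Import VAT = 261715.35 × 21% = 54960.22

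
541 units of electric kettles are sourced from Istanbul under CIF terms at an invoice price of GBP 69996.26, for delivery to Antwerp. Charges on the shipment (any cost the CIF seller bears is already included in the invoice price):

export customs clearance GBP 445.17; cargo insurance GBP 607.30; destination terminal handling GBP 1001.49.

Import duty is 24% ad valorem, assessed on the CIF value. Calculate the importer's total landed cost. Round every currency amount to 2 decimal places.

CIF: the seller pays costs through ocean freight and marine insurance to the destination port.
Already in the invoice (seller's account under CIF): export clearance, insurance — exclude.
The CIF price already equals the CIF value: 69996.26
Import duty = 69996.26 × 24% = 16799.10
Buyer bears: destination terminal 1001.49 + duty 16799.10 = 17800.59
Landed cost = invoice 69996.26 + 17800.59 = 87796.85

Total landed cost: GBP 87796.85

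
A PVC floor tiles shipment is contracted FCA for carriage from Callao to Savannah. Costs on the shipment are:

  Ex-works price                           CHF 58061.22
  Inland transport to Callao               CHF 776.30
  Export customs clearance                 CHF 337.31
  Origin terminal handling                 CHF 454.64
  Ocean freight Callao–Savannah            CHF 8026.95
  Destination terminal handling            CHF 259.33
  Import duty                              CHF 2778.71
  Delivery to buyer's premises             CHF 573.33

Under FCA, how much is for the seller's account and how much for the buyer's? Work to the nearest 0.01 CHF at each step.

FCA: the seller delivers export-cleared goods to the carrier; the buyer bears costs from that point.
Seller's account: goods 58061.22 + inland to port 776.30 + export clearance 337.31 = 59174.83
Buyer's account: origin terminal 454.64 + freight 8026.95 + destination terminal 259.33 + duty 2778.71 + delivery 573.33 = 12092.96

Seller: CHF 59174.83; buyer: CHF 12092.96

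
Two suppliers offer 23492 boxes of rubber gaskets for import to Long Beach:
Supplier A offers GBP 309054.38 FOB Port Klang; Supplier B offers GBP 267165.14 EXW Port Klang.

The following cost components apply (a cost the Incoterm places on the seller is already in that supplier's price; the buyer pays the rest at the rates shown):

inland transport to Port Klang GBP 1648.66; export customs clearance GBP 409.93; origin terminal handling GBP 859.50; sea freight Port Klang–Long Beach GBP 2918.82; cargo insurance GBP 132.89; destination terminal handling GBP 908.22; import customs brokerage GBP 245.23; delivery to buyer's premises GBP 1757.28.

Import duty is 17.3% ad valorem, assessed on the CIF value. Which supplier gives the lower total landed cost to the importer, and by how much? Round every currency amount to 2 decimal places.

Supplier B is cheaper by GBP 45713.16

Supplier A (FOB):
CIF value = FOB price + freight + insurance = 309054.38 + 2918.82 + 132.89 = 312106.09
Import duty = 312106.09 × 17.3% = 53994.35
Buyer bears (A): 2918.82 + 132.89 + 908.22 + 245.23 + 1757.28 = 5962.44
Landed cost (A) = invoice 309054.38 + 5962.44 + duty 53994.35 = 369011.17
Supplier B (EXW):
CIF value = EXW price + inland to port + export clearance + origin terminal + freight + insurance = 267165.14 + 1648.66 + 409.93 + 859.50 + 2918.82 + 132.89 = 273134.94
Import duty = 273134.94 × 17.3% = 47252.34
Buyer bears (B): 1648.66 + 409.93 + 859.50 + 2918.82 + 132.89 + 908.22 + 245.23 + 1757.28 = 8880.53
Landed cost (B) = invoice 267165.14 + 8880.53 + duty 47252.34 = 323298.01
Difference = |369011.17 − 323298.01| = 45713.16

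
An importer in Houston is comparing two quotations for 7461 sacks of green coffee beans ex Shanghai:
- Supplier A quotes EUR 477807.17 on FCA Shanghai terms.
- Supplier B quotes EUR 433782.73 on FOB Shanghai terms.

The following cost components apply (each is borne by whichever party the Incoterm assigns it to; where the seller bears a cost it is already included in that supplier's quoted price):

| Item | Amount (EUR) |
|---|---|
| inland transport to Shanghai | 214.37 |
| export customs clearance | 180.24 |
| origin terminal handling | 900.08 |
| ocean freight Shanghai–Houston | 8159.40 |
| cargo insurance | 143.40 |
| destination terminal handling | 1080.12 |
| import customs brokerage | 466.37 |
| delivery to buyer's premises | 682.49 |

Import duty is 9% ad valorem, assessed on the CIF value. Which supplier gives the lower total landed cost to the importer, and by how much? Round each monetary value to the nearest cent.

Supplier B is cheaper by EUR 48967.72

Supplier A (FCA):
CIF value = FCA price + origin terminal + freight + insurance = 477807.17 + 900.08 + 8159.40 + 143.40 = 487010.05
Import duty = 487010.05 × 9% = 43830.90
Buyer bears (A): 900.08 + 8159.40 + 143.40 + 1080.12 + 466.37 + 682.49 = 11431.86
Landed cost (A) = invoice 477807.17 + 11431.86 + duty 43830.90 = 533069.93
Supplier B (FOB):
CIF value = FOB price + freight + insurance = 433782.73 + 8159.40 + 143.40 = 442085.53
Import duty = 442085.53 × 9% = 39787.70
Buyer bears (B): 8159.40 + 143.40 + 1080.12 + 466.37 + 682.49 = 10531.78
Landed cost (B) = invoice 433782.73 + 10531.78 + duty 39787.70 = 484102.21
Difference = |533069.93 − 484102.21| = 48967.72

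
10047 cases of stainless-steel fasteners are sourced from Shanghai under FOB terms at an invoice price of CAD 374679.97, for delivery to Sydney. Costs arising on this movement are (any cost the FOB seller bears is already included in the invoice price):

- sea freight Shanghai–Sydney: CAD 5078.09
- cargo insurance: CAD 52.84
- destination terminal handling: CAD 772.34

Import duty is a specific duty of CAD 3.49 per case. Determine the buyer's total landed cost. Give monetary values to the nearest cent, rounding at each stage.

Total landed cost: CAD 415647.27

FOB: the seller bears costs until goods are on board at the origin port; the buyer bears freight, insurance and all costs thereafter.
CIF value = FOB price + freight + insurance = 374679.97 + 5078.09 + 52.84 = 379810.90
Import duty = 10047 × 3.49 = 35064.03
Buyer bears: freight 5078.09 + insurance 52.84 + destination terminal 772.34 + duty 35064.03 = 40967.30
Landed cost = invoice 374679.97 + 40967.30 = 415647.27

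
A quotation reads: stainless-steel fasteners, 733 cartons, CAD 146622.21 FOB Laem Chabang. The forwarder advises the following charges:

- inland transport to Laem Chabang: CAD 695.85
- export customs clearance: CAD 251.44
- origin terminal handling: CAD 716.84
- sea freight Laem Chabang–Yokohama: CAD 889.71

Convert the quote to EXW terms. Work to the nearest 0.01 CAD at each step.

Not relevant to the conversion: freight — on the buyer under both terms; not part of either seller's price.
From FOB to EXW, the seller no longer bears: inland to port, export clearance, origin terminal.
EXW price = 146622.21 − 695.85 − 251.44 − 716.84 = 144958.08

EXW price: CAD 144958.08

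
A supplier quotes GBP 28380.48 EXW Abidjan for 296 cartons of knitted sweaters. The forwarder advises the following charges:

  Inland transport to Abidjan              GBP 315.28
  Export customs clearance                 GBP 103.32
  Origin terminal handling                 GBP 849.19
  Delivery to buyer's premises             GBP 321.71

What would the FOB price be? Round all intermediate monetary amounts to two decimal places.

Not relevant to the conversion: delivery — on the buyer under both terms; not part of either seller's price.
From EXW to FOB, the seller additionally bears: inland to port, export clearance, origin terminal.
FOB price = 28380.48 + 315.28 + 103.32 + 849.19 = 29648.27

FOB price: GBP 29648.27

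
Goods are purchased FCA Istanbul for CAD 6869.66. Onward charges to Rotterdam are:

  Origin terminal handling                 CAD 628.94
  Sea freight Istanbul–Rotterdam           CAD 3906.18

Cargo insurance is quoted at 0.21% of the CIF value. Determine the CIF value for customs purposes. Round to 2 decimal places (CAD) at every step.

Let C be the CIF value. C = FCA price + pre-shipment costs + freight + 0.21% × C
C − 0.21% × C = 6869.66 + 628.94 + 3906.18
0.9979 × C = 11404.78
C = 11404.78 / 0.9979 = 11428.78
Insurance premium = 0.21% × 11428.78 = 24.00

CIF value: CAD 11428.78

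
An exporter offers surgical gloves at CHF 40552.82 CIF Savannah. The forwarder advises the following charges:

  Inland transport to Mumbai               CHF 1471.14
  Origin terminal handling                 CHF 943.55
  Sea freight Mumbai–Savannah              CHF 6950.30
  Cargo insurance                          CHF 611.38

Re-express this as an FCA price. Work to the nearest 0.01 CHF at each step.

Not relevant to the conversion: inland to port — on the seller under both CIF and FCA; already in the CIF price and stays in the FCA price.
From CIF to FCA, the seller no longer bears: origin terminal, freight, insurance.
FCA price = 40552.82 − 943.55 − 6950.30 − 611.38 = 32047.59

FCA price: CHF 32047.59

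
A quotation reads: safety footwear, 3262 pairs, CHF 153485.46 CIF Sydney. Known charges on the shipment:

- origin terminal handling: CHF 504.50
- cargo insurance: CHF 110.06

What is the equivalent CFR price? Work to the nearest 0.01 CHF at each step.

CFR price: CHF 153375.40

Not relevant to the conversion: origin terminal — on the seller under both CIF and CFR; already in the CIF price and stays in the CFR price.
From CIF to CFR, the seller no longer bears: insurance.
CFR price = 153485.46 − 110.06 = 153375.40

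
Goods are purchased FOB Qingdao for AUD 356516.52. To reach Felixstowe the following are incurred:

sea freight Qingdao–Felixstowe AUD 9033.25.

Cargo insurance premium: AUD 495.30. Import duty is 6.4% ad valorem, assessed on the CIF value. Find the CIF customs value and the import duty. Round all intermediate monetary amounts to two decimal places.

CIF value: AUD 366045.07; import duty: AUD 23426.88

CIF = FOB price + freight + insurance
CIF = 356516.52 + 9033.25 + 495.30 = 366045.07
Import duty = 366045.07 × 6.4% = 23426.88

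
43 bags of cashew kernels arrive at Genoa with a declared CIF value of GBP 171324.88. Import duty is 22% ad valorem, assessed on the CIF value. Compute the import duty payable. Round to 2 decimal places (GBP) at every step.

Import duty = 171324.88 × 22% = 37691.47

Import duty: GBP 37691.47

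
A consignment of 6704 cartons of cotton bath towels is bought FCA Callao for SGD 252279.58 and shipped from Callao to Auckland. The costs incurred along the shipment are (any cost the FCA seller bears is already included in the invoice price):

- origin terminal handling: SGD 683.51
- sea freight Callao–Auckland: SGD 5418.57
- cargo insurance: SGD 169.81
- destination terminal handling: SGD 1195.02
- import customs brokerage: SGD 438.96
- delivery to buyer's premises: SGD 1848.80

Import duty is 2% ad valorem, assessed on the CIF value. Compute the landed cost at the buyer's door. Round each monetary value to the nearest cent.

Total landed cost: SGD 267205.28

FCA: the seller delivers export-cleared goods to the carrier; the buyer bears costs from that point.
CIF value = FCA price + origin terminal + freight + insurance = 252279.58 + 683.51 + 5418.57 + 169.81 = 258551.47
Import duty = 258551.47 × 2% = 5171.03
Buyer bears: origin terminal 683.51 + freight 5418.57 + insurance 169.81 + destination terminal 1195.02 + brokerage 438.96 + delivery 1848.80 + duty 5171.03 = 14925.70
Landed cost = invoice 252279.58 + 14925.70 = 267205.28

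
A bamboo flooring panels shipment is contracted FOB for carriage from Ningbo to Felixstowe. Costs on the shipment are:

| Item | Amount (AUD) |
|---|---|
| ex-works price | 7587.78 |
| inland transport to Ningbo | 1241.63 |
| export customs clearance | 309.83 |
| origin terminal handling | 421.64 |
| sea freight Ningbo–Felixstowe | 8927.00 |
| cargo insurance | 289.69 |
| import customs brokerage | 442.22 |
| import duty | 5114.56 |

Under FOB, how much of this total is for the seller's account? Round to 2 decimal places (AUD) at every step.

FOB: the seller bears costs until goods are on board at the origin port; the buyer bears freight, insurance and all costs thereafter.
Seller's account: goods 7587.78 + inland to port 1241.63 + export clearance 309.83 + origin terminal 421.64 = 9560.88
Buyer's account: freight 8927.00 + insurance 289.69 + brokerage 442.22 + duty 5114.56 = 14773.47

Seller's account: AUD 9560.88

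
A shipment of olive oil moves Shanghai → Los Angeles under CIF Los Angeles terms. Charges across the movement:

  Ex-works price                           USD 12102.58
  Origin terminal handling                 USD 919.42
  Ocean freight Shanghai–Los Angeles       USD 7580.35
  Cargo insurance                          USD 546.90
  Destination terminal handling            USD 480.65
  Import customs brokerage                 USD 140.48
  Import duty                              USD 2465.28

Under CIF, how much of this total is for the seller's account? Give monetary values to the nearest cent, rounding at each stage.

CIF: the seller pays costs through ocean freight and marine insurance to the destination port.
Seller's account: goods 12102.58 + origin terminal 919.42 + freight 7580.35 + insurance 546.90 = 21149.25
Buyer's account: destination terminal 480.65 + brokerage 140.48 + duty 2465.28 = 3086.41

Seller's account: USD 21149.25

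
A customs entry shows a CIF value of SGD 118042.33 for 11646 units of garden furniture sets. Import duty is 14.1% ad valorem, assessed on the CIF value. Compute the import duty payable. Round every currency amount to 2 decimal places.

Import duty = 118042.33 × 14.1% = 16643.97

Import duty: SGD 16643.97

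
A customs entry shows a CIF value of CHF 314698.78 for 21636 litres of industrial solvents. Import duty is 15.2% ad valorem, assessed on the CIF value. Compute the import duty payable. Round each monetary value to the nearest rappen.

Import duty: CHF 47834.21

Import duty = 314698.78 × 15.2% = 47834.21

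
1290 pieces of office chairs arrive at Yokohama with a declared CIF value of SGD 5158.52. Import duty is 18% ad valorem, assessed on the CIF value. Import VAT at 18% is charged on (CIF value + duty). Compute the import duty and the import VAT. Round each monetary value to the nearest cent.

Import duty = 5158.52 × 18% = 928.53
VAT base = CIF + duty = 5158.52 + 928.53 = 6087.05
Import VAT = 6087.05 × 18% = 1095.67

Import duty: SGD 928.53; import VAT: SGD 1095.67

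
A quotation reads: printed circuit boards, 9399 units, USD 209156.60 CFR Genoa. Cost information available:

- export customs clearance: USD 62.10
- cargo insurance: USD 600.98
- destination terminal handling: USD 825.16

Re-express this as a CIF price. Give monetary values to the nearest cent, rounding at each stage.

Not relevant to the conversion: export clearance — on the seller under both CFR and CIF; already in the CFR price and stays in the CIF price. destination terminal — on the buyer under both terms; not part of either seller's price.
From CFR to CIF, the seller additionally bears: insurance.
CIF price = 209156.60 + 600.98 = 209757.58

CIF price: USD 209757.58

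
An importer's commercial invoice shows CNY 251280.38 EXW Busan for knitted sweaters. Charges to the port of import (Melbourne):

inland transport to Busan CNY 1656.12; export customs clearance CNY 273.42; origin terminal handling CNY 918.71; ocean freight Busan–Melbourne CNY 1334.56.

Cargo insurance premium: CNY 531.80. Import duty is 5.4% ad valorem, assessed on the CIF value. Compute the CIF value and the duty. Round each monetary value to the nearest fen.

CIF value: CNY 255994.99; import duty: CNY 13823.73

CIF = EXW price + pre-shipment costs + freight + insurance
CIF = 251280.38 + 1656.12 + 273.42 + 918.71 + 1334.56 + 531.80 = 255994.99
Import duty = 255994.99 × 5.4% = 13823.73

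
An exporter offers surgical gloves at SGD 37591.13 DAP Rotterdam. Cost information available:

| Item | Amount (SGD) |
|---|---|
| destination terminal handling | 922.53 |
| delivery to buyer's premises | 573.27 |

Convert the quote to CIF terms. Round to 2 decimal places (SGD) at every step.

From DAP to CIF, the seller no longer bears: destination terminal, delivery.
CIF price = 37591.13 − 922.53 − 573.27 = 36095.33

CIF price: SGD 36095.33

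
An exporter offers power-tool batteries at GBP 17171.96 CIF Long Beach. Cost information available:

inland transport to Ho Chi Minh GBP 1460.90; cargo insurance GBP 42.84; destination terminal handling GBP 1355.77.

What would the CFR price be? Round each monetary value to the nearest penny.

CFR price: GBP 17129.12

Not relevant to the conversion: inland to port — on the seller under both CIF and CFR; already in the CIF price and stays in the CFR price. destination terminal — on the buyer under both terms; not part of either seller's price.
From CIF to CFR, the seller no longer bears: insurance.
CFR price = 17171.96 − 42.84 = 17129.12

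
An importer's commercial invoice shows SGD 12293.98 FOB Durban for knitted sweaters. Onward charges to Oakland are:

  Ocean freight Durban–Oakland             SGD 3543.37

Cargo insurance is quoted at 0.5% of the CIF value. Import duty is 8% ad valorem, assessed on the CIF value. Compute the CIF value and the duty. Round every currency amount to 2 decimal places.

Let C be the CIF value. C = FOB price + freight + 0.5% × C
C − 0.5% × C = 12293.98 + 3543.37
0.995 × C = 15837.35
C = 15837.35 / 0.995 = 15916.93
Insurance premium = 0.5% × 15916.93 = 79.58
Import duty = 15916.93 × 8% = 1273.35

CIF value: SGD 15916.93; import duty: SGD 1273.35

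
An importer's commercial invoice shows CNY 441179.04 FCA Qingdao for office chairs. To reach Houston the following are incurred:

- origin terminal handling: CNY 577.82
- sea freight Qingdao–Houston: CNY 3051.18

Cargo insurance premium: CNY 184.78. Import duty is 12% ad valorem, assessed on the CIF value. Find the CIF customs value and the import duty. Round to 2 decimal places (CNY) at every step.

CIF value: CNY 444992.82; import duty: CNY 53399.14

CIF = FCA price + pre-shipment costs + freight + insurance
CIF = 441179.04 + 577.82 + 3051.18 + 184.78 = 444992.82
Import duty = 444992.82 × 12% = 53399.14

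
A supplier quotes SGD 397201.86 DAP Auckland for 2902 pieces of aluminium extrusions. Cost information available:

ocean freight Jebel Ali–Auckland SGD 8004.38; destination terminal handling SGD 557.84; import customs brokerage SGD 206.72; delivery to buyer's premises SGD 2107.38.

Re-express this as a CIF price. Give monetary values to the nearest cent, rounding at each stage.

CIF price: SGD 394536.64

Not relevant to the conversion: freight — on the seller under both DAP and CIF; already in the DAP price and stays in the CIF price. brokerage — on the buyer under both terms; not part of either seller's price.
From DAP to CIF, the seller no longer bears: destination terminal, delivery.
CIF price = 397201.86 − 557.84 − 2107.38 = 394536.64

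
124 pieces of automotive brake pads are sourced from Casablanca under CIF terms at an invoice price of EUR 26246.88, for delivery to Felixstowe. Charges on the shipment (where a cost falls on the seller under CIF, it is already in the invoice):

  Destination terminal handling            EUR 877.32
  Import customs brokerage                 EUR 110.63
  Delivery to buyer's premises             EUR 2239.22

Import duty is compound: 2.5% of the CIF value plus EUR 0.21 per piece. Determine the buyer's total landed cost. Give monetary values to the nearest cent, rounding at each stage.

Total landed cost: EUR 30156.26

CIF: the seller pays costs through ocean freight and marine insurance to the destination port.
The CIF price already equals the CIF value: 26246.88
Ad valorem component: 26246.88 × 2.5% = 656.17
Specific component: 124 × 0.21 = 26.04
Import duty = 656.17 + 26.04 = 682.21
Buyer bears: destination terminal 877.32 + brokerage 110.63 + delivery 2239.22 + duty 682.21 = 3909.38
Landed cost = invoice 26246.88 + 3909.38 = 30156.26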